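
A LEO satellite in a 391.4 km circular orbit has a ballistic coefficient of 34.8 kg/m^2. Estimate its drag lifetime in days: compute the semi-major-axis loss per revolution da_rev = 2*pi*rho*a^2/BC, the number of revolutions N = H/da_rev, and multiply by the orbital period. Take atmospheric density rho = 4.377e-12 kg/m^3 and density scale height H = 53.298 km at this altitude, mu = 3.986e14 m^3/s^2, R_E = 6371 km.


a = R_E + alt = 6762.4000 km = 6.7624e+06 m
da_rev = 2*pi*rho*a^2/BC = 2*pi*4.377e-12*(6.7624e+06)^2/34.8 = 36.139229 m per revolution
N = H/da_rev = 53298.0000 m / 36.139229 m = 1474.7963 revolutions
P = 2*pi*sqrt(a^3/mu) = 5534.2975 s
lifetime = N*P = 1474.7963 * 5534.2975 = 8.1619614e+06 s = 94.4671 days

94.4671 days


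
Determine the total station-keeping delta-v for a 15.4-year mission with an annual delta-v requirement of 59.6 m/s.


dV = rate * years = 59.6 * 15.4
dV = 917.8400 m/s

917.8400 m/s


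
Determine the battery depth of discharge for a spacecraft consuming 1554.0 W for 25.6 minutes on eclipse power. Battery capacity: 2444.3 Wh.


E_used = P * t / 60 = 1554.0 * 25.6 / 60 = 663.0400 Wh
DOD = E_used / E_total * 100 = 663.0400 / 2444.3 * 100
DOD = 27.1260 %

27.1260 %


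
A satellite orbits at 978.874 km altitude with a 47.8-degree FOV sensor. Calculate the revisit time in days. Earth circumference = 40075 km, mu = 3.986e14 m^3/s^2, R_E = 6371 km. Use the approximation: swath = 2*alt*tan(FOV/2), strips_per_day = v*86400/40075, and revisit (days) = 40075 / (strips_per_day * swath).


swath = 2*978.874*tan(0.4171337) = 867.5545 km
v = sqrt(mu/r) = 7364.2530 m/s = 7.3643 km/s
strips/day = v*86400/40075 = 7.3643*86400/40075 = 15.8770
coverage/day = strips * swath = 15.8770 * 867.5545 = 13774.1776 km
revisit = 40075 / 13774.1776 = 2.9094 days

2.9094 days


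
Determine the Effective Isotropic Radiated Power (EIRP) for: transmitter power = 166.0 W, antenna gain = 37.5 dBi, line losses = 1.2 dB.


Pt = 166.0 W = 22.2011 dBW
EIRP = Pt_dBW + Gt - losses = 22.2011 + 37.5 - 1.2 = 58.5011 dBW

58.5011 dBW


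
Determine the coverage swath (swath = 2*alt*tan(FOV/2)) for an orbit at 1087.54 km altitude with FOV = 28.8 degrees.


FOV = 28.8 deg = 0.5026548 rad
swath = 2 * alt * tan(FOV/2) = 2 * 1087.54 * tan(0.2513274)
swath = 2 * 1087.54 * 0.2567564
swath = 558.4656 km

558.4656 km


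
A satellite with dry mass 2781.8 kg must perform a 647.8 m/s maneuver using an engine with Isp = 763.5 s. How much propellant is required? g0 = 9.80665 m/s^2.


ve = Isp * g0 = 763.5 * 9.80665 = 7487.377275 m/s
mass ratio = exp(dv/ve) = exp(647.8/7487.377275) = 1.09037203
m_prop = m_dry * (mr - 1) = 2781.8 * (1.09037203 - 1)
m_prop = 251.3969 kg

251.3969 kg


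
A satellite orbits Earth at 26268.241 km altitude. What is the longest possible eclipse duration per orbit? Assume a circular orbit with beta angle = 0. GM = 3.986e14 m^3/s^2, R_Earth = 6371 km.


r = 32639.2410 km
T = 978.0702 min
Eclipse fraction = arcsin(R_E/r)/pi = arcsin(6371.0000/32639.2410)/pi
= arcsin(0.1951945)/pi = 0.06253381
Eclipse duration = 0.06253381 * 978.0702 = 61.1625 min

61.1625 minutes


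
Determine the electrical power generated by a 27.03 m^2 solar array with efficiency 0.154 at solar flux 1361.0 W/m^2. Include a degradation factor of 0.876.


P = area * eta * S * degradation
P = 27.03 * 0.154 * 1361.0 * 0.876
P = 4962.8254 W

4962.8254 W


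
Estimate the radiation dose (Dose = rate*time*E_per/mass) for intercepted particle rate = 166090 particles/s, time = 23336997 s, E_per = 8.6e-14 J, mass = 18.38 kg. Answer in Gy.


Total energy deposited = rate * time * E_per
  = 166090 * 23336997 * 8.6e-14 = 0.3333396 J
Dose = E_total / mass = 0.3333396 / 18.38
Dose = 0.018136 Gy

0.0181 Gy


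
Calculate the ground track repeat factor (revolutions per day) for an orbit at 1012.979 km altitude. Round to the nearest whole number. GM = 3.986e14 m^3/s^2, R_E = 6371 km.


r = 7.383979e+06 m
T = 2*pi*sqrt(r^3/mu) = 6314.6153 s = 105.2436 min
revs/day = 1440 / 105.2436 = 13.6825
Rounded: 14 revolutions per day

14 revolutions per day


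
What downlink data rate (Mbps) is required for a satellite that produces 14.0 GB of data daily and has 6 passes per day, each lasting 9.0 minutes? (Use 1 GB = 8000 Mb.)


total contact time = 6 * 9.0 * 60 = 3240.0000 s
data = 14.0 GB = 112000.0000 Mb
rate = 112000.0000 / 3240.0000 = 34.5679 Mbps

34.5679 Mbps


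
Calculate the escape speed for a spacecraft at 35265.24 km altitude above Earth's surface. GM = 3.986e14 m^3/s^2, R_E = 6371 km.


r = 6371.0 + 35265.24 = 41636.2400 km = 4.163624e+07 m
v_esc = sqrt(2*mu/r) = sqrt(2*3.986e14 / 4.163624e+07)
v_esc = 4375.7036 m/s = 4.3757 km/s

4.3757 km/s


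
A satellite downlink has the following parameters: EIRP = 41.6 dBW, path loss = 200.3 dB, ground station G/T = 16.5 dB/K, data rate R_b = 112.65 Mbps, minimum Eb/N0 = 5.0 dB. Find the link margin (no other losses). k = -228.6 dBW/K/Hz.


C/N0 = EIRP - FSPL + G/T - k = 41.6 - 200.3 + 16.5 - (-228.6)
C/N0 = 86.4000 dB-Hz
R_b = 112.65 Mbps = 1.1265e+08 bps -> 10*log10(R_b) = 80.5173 dB-Hz
Eb/N0 = C/N0 - 10*log10(R_b) = 86.4000 - 80.5173 = 5.8827 dB
Margin = Eb/N0 - Eb/N0_req = 5.8827 - 5.0 = 0.882688 dB (link closes)

0.8827 dB


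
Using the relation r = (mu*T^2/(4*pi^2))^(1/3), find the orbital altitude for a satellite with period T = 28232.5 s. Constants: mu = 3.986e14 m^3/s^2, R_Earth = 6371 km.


T = 28232.5 s
r = (mu*T^2/(4*pi^2))^(1/3) = (3.986e14 * 28232.5^2 / (4*pi^2))^(1/3)
r = 2.003974e+07 m = 20039.7397 km
alt = r - R_E = 20039.7397 - 6371 = 13668.7397 km

13668.7397 km


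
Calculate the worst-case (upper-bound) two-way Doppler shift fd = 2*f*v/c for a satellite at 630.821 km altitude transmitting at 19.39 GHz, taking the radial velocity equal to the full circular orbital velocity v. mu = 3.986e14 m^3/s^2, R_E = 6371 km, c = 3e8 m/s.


r = 7.001821e+06 m
v = sqrt(mu/r) = 7545.0678 m/s (worst-case radial velocity)
f = 19.39 GHz = 1.939e+10 Hz
fd = 2*f*v/c = 2*1.939e+10*7545.0678/3.0e+08
fd = 975325.7610 Hz

975325.7610 Hz


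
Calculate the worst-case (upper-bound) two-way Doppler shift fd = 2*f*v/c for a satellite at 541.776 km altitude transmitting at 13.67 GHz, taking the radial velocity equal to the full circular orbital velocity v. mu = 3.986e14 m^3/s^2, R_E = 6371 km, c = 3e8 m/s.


r = 6.912776e+06 m
v = sqrt(mu/r) = 7593.5071 m/s (worst-case radial velocity)
f = 13.67 GHz = 1.367e+10 Hz
fd = 2*f*v/c = 2*1.367e+10*7593.5071/3.0e+08
fd = 692021.6164 Hz

692021.6164 Hz


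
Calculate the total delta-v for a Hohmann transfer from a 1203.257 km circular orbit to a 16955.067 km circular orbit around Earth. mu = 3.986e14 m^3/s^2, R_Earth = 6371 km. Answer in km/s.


r1 = 7574.2570 km = 7.574257e+06 m
r2 = 23326.0670 km = 2.3326067e+07 m
dv1 = sqrt(mu/r1)*(sqrt(2*r2/(r1+r2)) - 1) = 1659.2424 m/s
dv2 = sqrt(mu/r2)*(1 - sqrt(2*r1/(r1+r2))) = 1239.4328 m/s
total dv = |dv1| + |dv2| = 1659.2424 + 1239.4328 = 2898.6751 m/s = 2.8987 km/s

2.8987 km/s


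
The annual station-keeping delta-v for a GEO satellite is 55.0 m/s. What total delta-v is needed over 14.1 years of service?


dV = rate * years = 55.0 * 14.1
dV = 775.5000 m/s

775.5000 m/s


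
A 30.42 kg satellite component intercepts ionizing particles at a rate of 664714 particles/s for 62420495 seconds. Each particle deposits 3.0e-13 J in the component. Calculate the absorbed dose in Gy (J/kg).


Total energy deposited = rate * time * E_per
  = 664714 * 62420495 * 3.0e-13 = 12.4475 J
Dose = E_total / mass = 12.4475 / 30.42
Dose = 0.4091891 Gy

0.4092 Gy


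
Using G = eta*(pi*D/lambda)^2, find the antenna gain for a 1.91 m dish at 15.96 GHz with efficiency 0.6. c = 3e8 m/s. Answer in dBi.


lambda = c/f = 3e8 / 1.596e+10 = 0.01879699 m
G = eta*(pi*D/lambda)^2 = 0.6*(pi*1.91/0.01879699)^2
G = 61142.1906 (linear)
G = 10*log10(61142.1906) = 47.8634 dBi

47.8634 dBi


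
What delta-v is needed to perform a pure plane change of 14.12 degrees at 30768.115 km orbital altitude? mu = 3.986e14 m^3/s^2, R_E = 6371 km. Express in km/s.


r = 37139.1150 km = 3.7139115e+07 m
V = sqrt(mu/r) = 3276.0677 m/s
di = 14.12 deg = 0.2464405 rad
dV = 2*V*sin(di/2) = 2*3276.0677*sin(0.1232202)
dV = 805.3142 m/s = 0.8053142 km/s

0.8053 km/s


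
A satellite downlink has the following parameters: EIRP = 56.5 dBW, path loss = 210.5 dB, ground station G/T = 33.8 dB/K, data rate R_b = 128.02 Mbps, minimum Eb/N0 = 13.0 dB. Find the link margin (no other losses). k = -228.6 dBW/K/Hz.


C/N0 = EIRP - FSPL + G/T - k = 56.5 - 210.5 + 33.8 - (-228.6)
C/N0 = 108.4000 dB-Hz
R_b = 128.02 Mbps = 1.2802e+08 bps -> 10*log10(R_b) = 81.0728 dB-Hz
Eb/N0 = C/N0 - 10*log10(R_b) = 108.4000 - 81.0728 = 27.3272 dB
Margin = Eb/N0 - Eb/N0_req = 27.3272 - 13.0 = 14.3272 dB (link closes)

14.3272 dB


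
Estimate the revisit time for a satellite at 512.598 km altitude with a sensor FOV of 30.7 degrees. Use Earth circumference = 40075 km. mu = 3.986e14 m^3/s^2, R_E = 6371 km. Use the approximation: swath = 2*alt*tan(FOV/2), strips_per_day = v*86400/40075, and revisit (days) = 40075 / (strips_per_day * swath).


swath = 2*512.598*tan(0.267908) = 281.4237 km
v = sqrt(mu/r) = 7609.5837 m/s = 7.6096 km/s
strips/day = v*86400/40075 = 7.6096*86400/40075 = 16.4059
coverage/day = strips * swath = 16.4059 * 281.4237 = 4617.0207 km
revisit = 40075 / 4617.0207 = 8.6798 days

8.6798 days


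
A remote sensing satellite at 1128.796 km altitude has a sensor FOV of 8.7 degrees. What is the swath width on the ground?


FOV = 8.7 deg = 0.1518436 rad
swath = 2 * alt * tan(FOV/2) = 2 * 1128.796 * tan(0.07592182)
swath = 2 * 1128.796 * 0.07606803
swath = 171.7306 km

171.7306 km


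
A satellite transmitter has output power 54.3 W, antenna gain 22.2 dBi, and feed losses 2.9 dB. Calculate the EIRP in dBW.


Pt = 54.3 W = 17.3480 dBW
EIRP = Pt_dBW + Gt - losses = 17.3480 + 22.2 - 2.9 = 36.6480 dBW

36.6480 dBW


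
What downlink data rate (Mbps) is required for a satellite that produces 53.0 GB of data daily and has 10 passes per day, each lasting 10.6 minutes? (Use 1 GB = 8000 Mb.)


total contact time = 10 * 10.6 * 60 = 6360.0000 s
data = 53.0 GB = 424000.0000 Mb
rate = 424000.0000 / 6360.0000 = 66.6667 Mbps

66.6667 Mbps


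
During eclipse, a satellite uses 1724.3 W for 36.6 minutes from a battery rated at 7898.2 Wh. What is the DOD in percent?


E_used = P * t / 60 = 1724.3 * 36.6 / 60 = 1051.8230 Wh
DOD = E_used / E_total * 100 = 1051.8230 / 7898.2 * 100
DOD = 13.3172 %

13.3172 %


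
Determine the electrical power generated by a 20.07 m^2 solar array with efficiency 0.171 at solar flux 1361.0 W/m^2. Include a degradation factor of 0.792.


P = area * eta * S * degradation
P = 20.07 * 0.171 * 1361.0 * 0.792
P = 3699.3616 W

3699.3616 W


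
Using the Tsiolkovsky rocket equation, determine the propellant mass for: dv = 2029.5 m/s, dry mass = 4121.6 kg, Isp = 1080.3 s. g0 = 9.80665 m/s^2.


ve = Isp * g0 = 1080.3 * 9.80665 = 10594.123995 m/s
mass ratio = exp(dv/ve) = exp(2029.5/10594.123995) = 1.21114774
m_prop = m_dry * (mr - 1) = 4121.6 * (1.21114774 - 1)
m_prop = 870.2665 kg

870.2665 kg


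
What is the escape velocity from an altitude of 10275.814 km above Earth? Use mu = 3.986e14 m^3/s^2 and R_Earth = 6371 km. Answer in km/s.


r = 6371.0 + 10275.814 = 16646.8140 km = 1.6646814e+07 m
v_esc = sqrt(2*mu/r) = sqrt(2*3.986e14 / 1.6646814e+07)
v_esc = 6920.1910 m/s = 6.9202 km/s

6.9202 km/s


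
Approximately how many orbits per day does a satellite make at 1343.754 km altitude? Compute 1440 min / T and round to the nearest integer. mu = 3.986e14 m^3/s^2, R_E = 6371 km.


r = 7.714754e+06 m
T = 2*pi*sqrt(r^3/mu) = 6743.6395 s = 112.3940 min
revs/day = 1440 / 112.3940 = 12.8121
Rounded: 13 revolutions per day

13 revolutions per day


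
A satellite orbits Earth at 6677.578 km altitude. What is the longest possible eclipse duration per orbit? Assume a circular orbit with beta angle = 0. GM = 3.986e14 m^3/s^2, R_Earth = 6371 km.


r = 13048.5780 km
T = 247.2320 min
Eclipse fraction = arcsin(R_E/r)/pi = arcsin(6371.0000/13048.5780)/pi
= arcsin(0.4882524)/pi = 0.1623655
Eclipse duration = 0.1623655 * 247.2320 = 40.1419 min

40.1419 minutes


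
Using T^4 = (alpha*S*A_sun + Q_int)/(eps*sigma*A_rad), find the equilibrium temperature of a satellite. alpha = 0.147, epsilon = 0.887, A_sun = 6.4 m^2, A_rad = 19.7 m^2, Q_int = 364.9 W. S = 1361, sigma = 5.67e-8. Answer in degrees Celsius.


Numerator = alpha*S*A_sun + Q_int = 0.147*1361*6.4 + 364.9 = 1645.3288 W
Denominator = eps*sigma*A_rad = 0.887*5.67e-8*19.7 = 9.9077013e-07 W/K^4
T^4 = 1.6606564e+09 K^4
T = 201.8691 K = -71.2809 C

-71.2809 degrees Celsius


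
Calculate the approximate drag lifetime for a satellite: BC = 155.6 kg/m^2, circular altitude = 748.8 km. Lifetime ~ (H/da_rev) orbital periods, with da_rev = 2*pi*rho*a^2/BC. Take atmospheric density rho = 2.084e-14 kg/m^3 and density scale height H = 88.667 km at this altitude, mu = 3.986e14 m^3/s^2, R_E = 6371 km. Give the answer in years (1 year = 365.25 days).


a = R_E + alt = 7119.8000 km = 7.1198e+06 m
da_rev = 2*pi*rho*a^2/BC = 2*pi*2.084e-14*(7.1198e+06)^2/155.6 = 0.0426583034 m per revolution
N = H/da_rev = 88667.0000 m / 0.0426583034 m = 2.0785402e+06 revolutions
P = 2*pi*sqrt(a^3/mu) = 5978.7847 s
lifetime = N*P = 2.0785402e+06 * 5978.7847 = 1.2427145e+10 s = 143832.6910 days
years = 143832.6910 / 365.25 = 393.7924 years

393.7924 years


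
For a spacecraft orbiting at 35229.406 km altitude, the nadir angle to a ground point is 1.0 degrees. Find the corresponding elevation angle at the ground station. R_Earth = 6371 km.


r = R_E + alt = 41600.4060 km
Law of sines in the satellite / Earth-center / ground-point triangle:
  sin(nadir)/R_E = sin(90 + el)/r  =>  cos(el) = (r/R_E)*sin(nadir)
cos(el) = (41600.4060 / 6371.0000) * sin(1.0 deg) = 0.1139581
el = arccos(0.1139581) = 83.4565 deg
(Earth-central angle = 90 - nadir - el = 5.5435 deg)

83.4565 degrees


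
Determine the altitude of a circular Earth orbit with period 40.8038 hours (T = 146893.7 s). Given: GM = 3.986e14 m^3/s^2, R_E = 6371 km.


T = 146893.7 s
r = (mu*T^2/(4*pi^2))^(1/3) = (3.986e14 * 146893.7^2 / (4*pi^2))^(1/3)
r = 6.0172026e+07 m = 60172.0257 km
alt = r - R_E = 60172.0257 - 6371 = 53801.0257 km

53801.0257 km


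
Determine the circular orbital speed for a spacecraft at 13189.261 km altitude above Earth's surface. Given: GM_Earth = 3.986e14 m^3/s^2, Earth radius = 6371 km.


r = R_E + alt = 6371.0 + 13189.261 = 19560.2610 km = 1.9560261e+07 m
v = sqrt(mu/r) = sqrt(3.986e14 / 1.9560261e+07) = 4514.2055 m/s = 4.5142 km/s

4.5142 km/s


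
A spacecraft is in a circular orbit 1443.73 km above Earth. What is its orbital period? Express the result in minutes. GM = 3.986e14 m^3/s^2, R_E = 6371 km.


r = 7814.7300 km = 7.81473e+06 m
T = 2*pi*sqrt(r^3/mu) = 2*pi*sqrt(4.772456e+20 / 3.986e14)
T = 6875.1502 s = 114.5858 min

114.5858 minutes


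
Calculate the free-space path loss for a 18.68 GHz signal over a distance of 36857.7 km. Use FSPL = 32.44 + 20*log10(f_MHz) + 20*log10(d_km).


f = 18.68 GHz = 18680.0000 MHz
d = 36857.7 km
FSPL = 32.44 + 20*log10(18680.0000) + 20*log10(36857.7)
FSPL = 32.44 + 85.4275 + 91.3306
FSPL = 209.1981 dB

209.1981 dB


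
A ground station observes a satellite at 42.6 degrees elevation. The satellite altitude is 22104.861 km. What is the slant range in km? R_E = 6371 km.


h = 22104.861 km, el = 42.6 deg
d = -R_E*sin(el) + sqrt((R_E*sin(el))^2 + 2*R_E*h + h^2)
d = -6371.0000*sin(0.7435103) + sqrt((6371.0000*0.676876)^2 + 2*6371.0000*22104.861 + 22104.861^2)
d = 23774.6596 km

23774.6596 km


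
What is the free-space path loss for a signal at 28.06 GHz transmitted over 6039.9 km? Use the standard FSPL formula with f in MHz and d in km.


f = 28.06 GHz = 28060.0000 MHz
d = 6039.9 km
FSPL = 32.44 + 20*log10(28060.0000) + 20*log10(6039.9)
FSPL = 32.44 + 88.9618 + 75.6206
FSPL = 197.0223 dB

197.0223 dB


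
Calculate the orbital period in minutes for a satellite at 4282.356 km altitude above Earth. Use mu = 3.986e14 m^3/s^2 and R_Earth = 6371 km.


r = 10653.3560 km = 1.0653356e+07 m
T = 2*pi*sqrt(r^3/mu) = 2*pi*sqrt(1.2090919e+21 / 3.986e14)
T = 10943.1129 s = 182.3852 min

182.3852 minutes


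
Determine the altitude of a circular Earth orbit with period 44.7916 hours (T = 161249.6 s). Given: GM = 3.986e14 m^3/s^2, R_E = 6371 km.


T = 161249.6 s
r = (mu*T^2/(4*pi^2))^(1/3) = (3.986e14 * 161249.6^2 / (4*pi^2))^(1/3)
r = 6.4031196e+07 m = 64031.1964 km
alt = r - R_E = 64031.1964 - 6371 = 57660.1964 km

57660.1964 km


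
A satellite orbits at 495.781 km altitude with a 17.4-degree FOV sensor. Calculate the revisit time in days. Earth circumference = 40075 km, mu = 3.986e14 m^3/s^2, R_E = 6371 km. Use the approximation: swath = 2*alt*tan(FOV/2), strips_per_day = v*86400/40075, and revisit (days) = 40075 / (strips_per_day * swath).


swath = 2*495.781*tan(0.1518436) = 151.7303 km
v = sqrt(mu/r) = 7618.8961 m/s = 7.6189 km/s
strips/day = v*86400/40075 = 7.6189*86400/40075 = 16.4260
coverage/day = strips * swath = 16.4260 * 151.7303 = 2492.3246 km
revisit = 40075 / 2492.3246 = 16.0794 days

16.0794 days


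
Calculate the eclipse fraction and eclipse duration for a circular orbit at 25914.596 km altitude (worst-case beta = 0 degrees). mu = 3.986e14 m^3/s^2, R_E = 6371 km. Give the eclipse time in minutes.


r = 32285.5960 km
T = 962.2173 min
Eclipse fraction = arcsin(R_E/r)/pi = arcsin(6371.0000/32285.5960)/pi
= arcsin(0.1973326)/pi = 0.06322788
Eclipse duration = 0.06322788 * 962.2173 = 60.8390 min

60.8390 minutes


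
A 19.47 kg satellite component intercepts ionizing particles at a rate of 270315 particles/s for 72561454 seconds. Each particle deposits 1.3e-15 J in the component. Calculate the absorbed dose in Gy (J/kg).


Total energy deposited = rate * time * E_per
  = 270315 * 72561454 * 1.3e-15 = 0.02549878 J
Dose = E_total / mass = 0.02549878 / 19.47
Dose = 0.001309645 Gy

0.0013 Gy


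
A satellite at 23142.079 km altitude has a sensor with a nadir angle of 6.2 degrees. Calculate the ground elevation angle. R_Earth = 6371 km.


r = R_E + alt = 29513.0790 km
Law of sines in the satellite / Earth-center / ground-point triangle:
  sin(nadir)/R_E = sin(90 + el)/r  =>  cos(el) = (r/R_E)*sin(nadir)
cos(el) = (29513.0790 / 6371.0000) * sin(6.2 deg) = 0.5002972
el = arccos(0.5002972) = 59.9803 deg
(Earth-central angle = 90 - nadir - el = 23.8197 deg)

59.9803 degrees


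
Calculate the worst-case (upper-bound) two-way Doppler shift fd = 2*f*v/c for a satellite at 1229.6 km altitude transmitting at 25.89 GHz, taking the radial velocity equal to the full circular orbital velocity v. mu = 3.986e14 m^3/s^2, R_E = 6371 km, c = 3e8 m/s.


r = 7.6006e+06 m
v = sqrt(mu/r) = 7241.7697 m/s (worst-case radial velocity)
f = 25.89 GHz = 2.589e+10 Hz
fd = 2*f*v/c = 2*2.589e+10*7241.7697/3.0e+08
fd = 1.2499294e+06 Hz

1.2499e+06 Hz


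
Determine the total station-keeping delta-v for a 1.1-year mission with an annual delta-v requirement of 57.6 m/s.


dV = rate * years = 57.6 * 1.1
dV = 63.3600 m/s

63.3600 m/s


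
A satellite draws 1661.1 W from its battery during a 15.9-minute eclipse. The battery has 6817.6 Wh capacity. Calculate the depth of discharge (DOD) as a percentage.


E_used = P * t / 60 = 1661.1 * 15.9 / 60 = 440.1915 Wh
DOD = E_used / E_total * 100 = 440.1915 / 6817.6 * 100
DOD = 6.4567 %

6.4567 %


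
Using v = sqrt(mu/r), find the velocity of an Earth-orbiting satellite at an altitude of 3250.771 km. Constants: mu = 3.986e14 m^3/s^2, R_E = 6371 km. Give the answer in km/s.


r = R_E + alt = 6371.0 + 3250.771 = 9621.7710 km = 9.621771e+06 m
v = sqrt(mu/r) = sqrt(3.986e14 / 9.621771e+06) = 6436.3720 m/s = 6.4364 km/s

6.4364 km/s


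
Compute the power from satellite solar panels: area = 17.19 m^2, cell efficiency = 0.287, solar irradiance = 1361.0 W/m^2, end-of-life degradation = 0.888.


P = area * eta * S * degradation
P = 17.19 * 0.287 * 1361.0 * 0.888
P = 5962.5065 W

5962.5065 W


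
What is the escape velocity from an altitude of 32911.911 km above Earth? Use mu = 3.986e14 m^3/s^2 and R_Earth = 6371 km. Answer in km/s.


r = 6371.0 + 32911.911 = 39282.9110 km = 3.9282911e+07 m
v_esc = sqrt(2*mu/r) = sqrt(2*3.986e14 / 3.9282911e+07)
v_esc = 4504.8653 m/s = 4.5049 km/s

4.5049 km/s


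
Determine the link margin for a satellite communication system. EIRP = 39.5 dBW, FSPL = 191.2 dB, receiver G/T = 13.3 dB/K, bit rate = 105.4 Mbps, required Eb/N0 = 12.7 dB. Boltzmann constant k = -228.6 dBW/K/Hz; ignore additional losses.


C/N0 = EIRP - FSPL + G/T - k = 39.5 - 191.2 + 13.3 - (-228.6)
C/N0 = 90.2000 dB-Hz
R_b = 105.4 Mbps = 1.054e+08 bps -> 10*log10(R_b) = 80.2284 dB-Hz
Eb/N0 = C/N0 - 10*log10(R_b) = 90.2000 - 80.2284 = 9.9716 dB
Margin = Eb/N0 - Eb/N0_req = 9.9716 - 12.7 = -2.7284 dB (negative margin: link does not close)

-2.7284 dB


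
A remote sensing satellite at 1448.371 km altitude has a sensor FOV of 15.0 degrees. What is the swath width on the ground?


FOV = 15.0 deg = 0.2617994 rad
swath = 2 * alt * tan(FOV/2) = 2 * 1448.371 * tan(0.1308997)
swath = 2 * 1448.371 * 0.1316525
swath = 381.3633 km

381.3633 km


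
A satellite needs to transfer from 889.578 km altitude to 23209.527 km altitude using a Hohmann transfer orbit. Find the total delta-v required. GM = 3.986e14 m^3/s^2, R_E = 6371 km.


r1 = 7260.5780 km = 7.260578e+06 m
r2 = 29580.5270 km = 2.9580527e+07 m
dv1 = sqrt(mu/r1)*(sqrt(2*r2/(r1+r2)) - 1) = 1979.9315 m/s
dv2 = sqrt(mu/r2)*(1 - sqrt(2*r1/(r1+r2))) = 1366.2186 m/s
total dv = |dv1| + |dv2| = 1979.9315 + 1366.2186 = 3346.1501 m/s = 3.3462 km/s

3.3462 km/s


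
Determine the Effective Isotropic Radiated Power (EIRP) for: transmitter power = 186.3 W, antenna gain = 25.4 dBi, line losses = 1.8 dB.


Pt = 186.3 W = 22.7021 dBW
EIRP = Pt_dBW + Gt - losses = 22.7021 + 25.4 - 1.8 = 46.3021 dBW

46.3021 dBW


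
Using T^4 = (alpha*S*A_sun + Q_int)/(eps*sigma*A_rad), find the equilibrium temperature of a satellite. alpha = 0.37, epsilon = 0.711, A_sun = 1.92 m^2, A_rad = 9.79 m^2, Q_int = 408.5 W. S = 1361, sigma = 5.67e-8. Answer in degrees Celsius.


Numerator = alpha*S*A_sun + Q_int = 0.37*1361*1.92 + 408.5 = 1375.3544 W
Denominator = eps*sigma*A_rad = 0.711*5.67e-8*9.79 = 3.9467112e-07 W/K^4
T^4 = 3.4848113e+09 K^4
T = 242.9656 K = -30.1844 C

-30.1844 degrees Celsius


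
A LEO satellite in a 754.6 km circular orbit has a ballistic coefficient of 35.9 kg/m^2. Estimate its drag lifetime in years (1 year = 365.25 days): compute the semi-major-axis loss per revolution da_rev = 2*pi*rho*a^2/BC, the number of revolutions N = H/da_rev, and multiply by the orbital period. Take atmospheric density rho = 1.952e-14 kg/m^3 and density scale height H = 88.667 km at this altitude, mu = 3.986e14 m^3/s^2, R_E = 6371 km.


a = R_E + alt = 7125.6000 km = 7.1256e+06 m
da_rev = 2*pi*rho*a^2/BC = 2*pi*1.952e-14*(7.1256e+06)^2/35.9 = 0.173463503 m per revolution
N = H/da_rev = 88667.0000 m / 0.173463503 m = 511156.5178 revolutions
P = 2*pi*sqrt(a^3/mu) = 5986.0919 s
lifetime = N*P = 511156.5178 * 5986.0919 = 3.0598299e+09 s = 35414.6978 days
years = 35414.6978 / 365.25 = 96.9602 years

96.9602 years


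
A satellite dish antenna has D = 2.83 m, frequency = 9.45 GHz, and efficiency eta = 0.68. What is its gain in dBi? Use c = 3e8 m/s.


lambda = c/f = 3e8 / 9.45e+09 = 0.03174603 m
G = eta*(pi*D/lambda)^2 = 0.68*(pi*2.83/0.03174603)^2
G = 53333.8134 (linear)
G = 10*log10(53333.8134) = 47.2700 dBi

47.2700 dBi


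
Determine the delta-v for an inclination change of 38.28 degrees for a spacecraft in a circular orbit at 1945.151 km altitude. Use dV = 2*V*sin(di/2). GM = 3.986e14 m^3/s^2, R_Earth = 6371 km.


r = 8316.1510 km = 8.316151e+06 m
V = sqrt(mu/r) = 6923.2093 m/s
di = 38.28 deg = 0.668112 rad
dV = 2*V*sin(di/2) = 2*6923.2093*sin(0.334056)
dV = 4539.9294 m/s = 4.5399 km/s

4.5399 km/s


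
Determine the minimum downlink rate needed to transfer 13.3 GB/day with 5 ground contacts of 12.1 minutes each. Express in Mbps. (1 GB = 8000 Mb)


total contact time = 5 * 12.1 * 60 = 3630.0000 s
data = 13.3 GB = 106400.0000 Mb
rate = 106400.0000 / 3630.0000 = 29.3113 Mbps

29.3113 Mbps


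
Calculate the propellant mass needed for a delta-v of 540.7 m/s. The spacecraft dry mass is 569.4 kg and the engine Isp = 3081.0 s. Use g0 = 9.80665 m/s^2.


ve = Isp * g0 = 3081.0 * 9.80665 = 30214.288650 m/s
mass ratio = exp(dv/ve) = exp(540.7/30214.288650) = 1.01805659
m_prop = m_dry * (mr - 1) = 569.4 * (1.01805659 - 1)
m_prop = 10.2814 kg

10.2814 kg


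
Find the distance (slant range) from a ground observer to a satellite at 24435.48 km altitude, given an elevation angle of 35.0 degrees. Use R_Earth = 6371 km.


h = 24435.48 km, el = 35.0 deg
d = -R_E*sin(el) + sqrt((R_E*sin(el))^2 + 2*R_E*h + h^2)
d = -6371.0000*sin(0.6108652) + sqrt((6371.0000*0.5735764)^2 + 2*6371.0000*24435.48 + 24435.48^2)
d = 26706.9558 km

26706.9558 km


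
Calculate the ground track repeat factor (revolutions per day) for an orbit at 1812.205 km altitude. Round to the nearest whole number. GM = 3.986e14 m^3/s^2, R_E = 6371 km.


r = 8.183205e+06 m
T = 2*pi*sqrt(r^3/mu) = 7367.0967 s = 122.7849 min
revs/day = 1440 / 122.7849 = 11.7278
Rounded: 12 revolutions per day

12 revolutions per day


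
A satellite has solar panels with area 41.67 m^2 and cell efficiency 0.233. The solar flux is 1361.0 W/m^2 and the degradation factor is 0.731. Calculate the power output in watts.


P = area * eta * S * degradation
P = 41.67 * 0.233 * 1361.0 * 0.731
P = 9659.5062 W

9659.5062 W


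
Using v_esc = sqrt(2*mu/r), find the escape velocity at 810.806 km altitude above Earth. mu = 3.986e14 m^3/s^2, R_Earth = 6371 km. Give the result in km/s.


r = 6371.0 + 810.806 = 7181.8060 km = 7.181806e+06 m
v_esc = sqrt(2*mu/r) = sqrt(2*3.986e14 / 7.181806e+06)
v_esc = 10535.7828 m/s = 10.5358 km/s

10.5358 km/s


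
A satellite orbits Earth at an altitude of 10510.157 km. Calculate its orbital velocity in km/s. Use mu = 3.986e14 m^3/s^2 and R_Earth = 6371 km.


r = R_E + alt = 6371.0 + 10510.157 = 16881.1570 km = 1.6881157e+07 m
v = sqrt(mu/r) = sqrt(3.986e14 / 1.6881157e+07) = 4859.2310 m/s = 4.8592 km/s

4.8592 km/s


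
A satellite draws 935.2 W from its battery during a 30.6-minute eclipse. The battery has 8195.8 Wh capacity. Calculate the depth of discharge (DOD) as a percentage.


E_used = P * t / 60 = 935.2 * 30.6 / 60 = 476.9520 Wh
DOD = E_used / E_total * 100 = 476.9520 / 8195.8 * 100
DOD = 5.8195 %

5.8195 %


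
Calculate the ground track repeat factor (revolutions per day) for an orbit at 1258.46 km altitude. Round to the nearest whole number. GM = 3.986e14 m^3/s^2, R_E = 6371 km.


r = 7.62946e+06 m
T = 2*pi*sqrt(r^3/mu) = 6632.1131 s = 110.5352 min
revs/day = 1440 / 110.5352 = 13.0275
Rounded: 13 revolutions per day

13 revolutions per day


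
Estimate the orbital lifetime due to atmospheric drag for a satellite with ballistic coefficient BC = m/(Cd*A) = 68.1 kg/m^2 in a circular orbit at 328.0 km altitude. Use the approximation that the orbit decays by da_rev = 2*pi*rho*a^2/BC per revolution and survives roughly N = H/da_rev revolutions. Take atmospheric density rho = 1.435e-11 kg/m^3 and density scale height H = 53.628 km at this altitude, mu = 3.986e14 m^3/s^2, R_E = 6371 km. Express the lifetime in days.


a = R_E + alt = 6699.0000 km = 6.699e+06 m
da_rev = 2*pi*rho*a^2/BC = 2*pi*1.435e-11*(6.699e+06)^2/68.1 = 59.416164 m per revolution
N = H/da_rev = 53628.0000 m / 59.416164 m = 902.5827 revolutions
P = 2*pi*sqrt(a^3/mu) = 5456.6511 s
lifetime = N*P = 902.5827 * 5456.6511 = 4.9250787e+06 s = 57.0032 days

57.0032 days


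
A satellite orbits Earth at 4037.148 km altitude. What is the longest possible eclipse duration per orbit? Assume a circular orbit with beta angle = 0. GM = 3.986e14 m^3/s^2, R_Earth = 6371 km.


r = 10408.1480 km
T = 176.1247 min
Eclipse fraction = arcsin(R_E/r)/pi = arcsin(6371.0000/10408.1480)/pi
= arcsin(0.6121166)/pi = 0.2096817
Eclipse duration = 0.2096817 * 176.1247 = 36.9301 min

36.9301 minutes


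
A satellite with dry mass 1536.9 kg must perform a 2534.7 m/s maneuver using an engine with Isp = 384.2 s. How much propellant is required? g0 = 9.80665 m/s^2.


ve = Isp * g0 = 384.2 * 9.80665 = 3767.714930 m/s
mass ratio = exp(dv/ve) = exp(2534.7/3767.714930) = 1.95960315
m_prop = m_dry * (mr - 1) = 1536.9 * (1.95960315 - 1)
m_prop = 1474.8141 kg

1474.8141 kg


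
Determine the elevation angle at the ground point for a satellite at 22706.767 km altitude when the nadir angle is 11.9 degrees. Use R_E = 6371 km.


r = R_E + alt = 29077.7670 km
Law of sines in the satellite / Earth-center / ground-point triangle:
  sin(nadir)/R_E = sin(90 + el)/r  =>  cos(el) = (r/R_E)*sin(nadir)
cos(el) = (29077.7670 / 6371.0000) * sin(11.9 deg) = 0.9411328
el = arccos(0.9411328) = 19.7573 deg
(Earth-central angle = 90 - nadir - el = 58.3427 deg)

19.7573 degrees


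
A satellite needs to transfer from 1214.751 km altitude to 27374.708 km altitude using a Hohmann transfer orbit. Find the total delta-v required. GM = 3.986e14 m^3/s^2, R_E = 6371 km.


r1 = 7585.7510 km = 7.585751e+06 m
r2 = 33745.7080 km = 3.3745708e+07 m
dv1 = sqrt(mu/r1)*(sqrt(2*r2/(r1+r2)) - 1) = 2014.1799 m/s
dv2 = sqrt(mu/r2)*(1 - sqrt(2*r1/(r1+r2))) = 1354.5884 m/s
total dv = |dv1| + |dv2| = 2014.1799 + 1354.5884 = 3368.7684 m/s = 3.3688 km/s

3.3688 km/s


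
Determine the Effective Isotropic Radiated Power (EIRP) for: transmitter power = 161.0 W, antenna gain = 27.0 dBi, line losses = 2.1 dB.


Pt = 161.0 W = 22.0683 dBW
EIRP = Pt_dBW + Gt - losses = 22.0683 + 27.0 - 2.1 = 46.9683 dBW

46.9683 dBW


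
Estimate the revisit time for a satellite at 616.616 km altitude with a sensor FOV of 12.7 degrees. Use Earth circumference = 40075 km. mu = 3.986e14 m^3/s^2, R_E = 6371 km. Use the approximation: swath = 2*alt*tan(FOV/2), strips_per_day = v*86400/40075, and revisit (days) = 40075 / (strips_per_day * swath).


swath = 2*616.616*tan(0.1108284) = 137.2395 km
v = sqrt(mu/r) = 7552.7330 m/s = 7.5527 km/s
strips/day = v*86400/40075 = 7.5527*86400/40075 = 16.2834
coverage/day = strips * swath = 16.2834 * 137.2395 = 2234.7218 km
revisit = 40075 / 2234.7218 = 17.9329 days

17.9329 days


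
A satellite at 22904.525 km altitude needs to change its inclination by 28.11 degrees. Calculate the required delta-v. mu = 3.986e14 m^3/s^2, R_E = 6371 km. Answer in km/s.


r = 29275.5250 km = 2.9275525e+07 m
V = sqrt(mu/r) = 3689.9145 m/s
di = 28.11 deg = 0.4906121 rad
dV = 2*V*sin(di/2) = 2*3689.9145*sin(0.245306)
dV = 1792.2151 m/s = 1.7922 km/s

1.7922 km/s


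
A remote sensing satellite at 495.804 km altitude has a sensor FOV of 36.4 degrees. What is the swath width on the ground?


FOV = 36.4 deg = 0.6352998 rad
swath = 2 * alt * tan(FOV/2) = 2 * 495.804 * tan(0.3176499)
swath = 2 * 495.804 * 0.3287833
swath = 326.0241 km

326.0241 km


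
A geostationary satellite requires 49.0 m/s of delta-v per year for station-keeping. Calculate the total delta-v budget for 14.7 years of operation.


dV = rate * years = 49.0 * 14.7
dV = 720.3000 m/s

720.3000 m/s


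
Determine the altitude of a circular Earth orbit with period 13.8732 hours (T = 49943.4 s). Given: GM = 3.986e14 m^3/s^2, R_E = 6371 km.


T = 49943.4 s
r = (mu*T^2/(4*pi^2))^(1/3) = (3.986e14 * 49943.4^2 / (4*pi^2))^(1/3)
r = 2.9311942e+07 m = 29311.9417 km
alt = r - R_E = 29311.9417 - 6371 = 22940.9417 km

22940.9417 km


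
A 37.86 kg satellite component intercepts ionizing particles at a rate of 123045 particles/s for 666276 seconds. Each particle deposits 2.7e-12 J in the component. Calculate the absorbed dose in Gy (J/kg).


Total energy deposited = rate * time * E_per
  = 123045 * 666276 * 2.7e-12 = 0.2213512 J
Dose = E_total / mass = 0.2213512 / 37.86
Dose = 0.005846572 Gy

0.0058 Gy


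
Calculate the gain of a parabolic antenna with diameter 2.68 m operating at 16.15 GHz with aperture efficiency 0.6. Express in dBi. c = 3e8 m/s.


lambda = c/f = 3e8 / 1.615e+10 = 0.01857585 m
G = eta*(pi*D/lambda)^2 = 0.6*(pi*2.68/0.01857585)^2
G = 123260.2737 (linear)
G = 10*log10(123260.2737) = 50.9082 dBi

50.9082 dBi


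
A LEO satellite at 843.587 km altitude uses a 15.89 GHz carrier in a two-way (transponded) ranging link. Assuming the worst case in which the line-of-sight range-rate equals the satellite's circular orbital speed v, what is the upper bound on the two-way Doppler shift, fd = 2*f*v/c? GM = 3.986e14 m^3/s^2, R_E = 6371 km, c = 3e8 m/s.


r = 7.214587e+06 m
v = sqrt(mu/r) = 7432.9791 m/s (worst-case radial velocity)
f = 15.89 GHz = 1.589e+10 Hz
fd = 2*f*v/c = 2*1.589e+10*7432.9791/3.0e+08
fd = 787400.2492 Hz

787400.2492 Hz


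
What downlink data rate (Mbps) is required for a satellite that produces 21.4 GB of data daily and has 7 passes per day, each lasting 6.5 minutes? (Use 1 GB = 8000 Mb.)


total contact time = 7 * 6.5 * 60 = 2730.0000 s
data = 21.4 GB = 171200.0000 Mb
rate = 171200.0000 / 2730.0000 = 62.7106 Mbps

62.7106 Mbps


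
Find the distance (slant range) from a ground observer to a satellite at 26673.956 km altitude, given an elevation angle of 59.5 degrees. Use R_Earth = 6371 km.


h = 26673.956 km, el = 59.5 deg
d = -R_E*sin(el) + sqrt((R_E*sin(el))^2 + 2*R_E*h + h^2)
d = -6371.0000*sin(1.0385) + sqrt((6371.0000*0.8616292)^2 + 2*6371.0000*26673.956 + 26673.956^2)
d = 27396.9320 km

27396.9320 km


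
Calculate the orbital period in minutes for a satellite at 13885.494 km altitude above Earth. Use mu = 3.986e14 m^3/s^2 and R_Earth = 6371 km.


r = 20256.4940 km = 2.0256494e+07 m
T = 2*pi*sqrt(r^3/mu) = 2*pi*sqrt(8.311757e+21 / 3.986e14)
T = 28691.7898 s = 478.1965 min

478.1965 minutes


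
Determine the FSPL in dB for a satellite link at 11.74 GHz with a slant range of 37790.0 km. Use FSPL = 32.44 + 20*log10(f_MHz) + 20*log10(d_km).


f = 11.74 GHz = 11740.0000 MHz
d = 37790.0 km
FSPL = 32.44 + 20*log10(11740.0000) + 20*log10(37790.0)
FSPL = 32.44 + 81.3934 + 91.5475
FSPL = 205.3809 dB

205.3809 dB


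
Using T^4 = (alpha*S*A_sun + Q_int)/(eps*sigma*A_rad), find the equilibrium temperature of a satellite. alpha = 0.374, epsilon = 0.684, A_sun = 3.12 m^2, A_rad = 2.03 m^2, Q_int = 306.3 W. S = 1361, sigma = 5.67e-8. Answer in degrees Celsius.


Numerator = alpha*S*A_sun + Q_int = 0.374*1361*3.12 + 306.3 = 1894.4237 W
Denominator = eps*sigma*A_rad = 0.684*5.67e-8*2.03 = 7.8729084e-08 W/K^4
T^4 = 2.4062565e+10 K^4
T = 393.8542 K = 120.7042 C

120.7042 degrees Celsius


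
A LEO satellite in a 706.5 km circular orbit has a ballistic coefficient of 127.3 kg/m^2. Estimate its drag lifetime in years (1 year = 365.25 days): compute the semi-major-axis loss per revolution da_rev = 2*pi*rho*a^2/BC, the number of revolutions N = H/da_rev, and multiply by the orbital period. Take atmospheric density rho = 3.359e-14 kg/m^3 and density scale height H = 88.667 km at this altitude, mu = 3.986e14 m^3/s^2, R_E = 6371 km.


a = R_E + alt = 7077.5000 km = 7.0775e+06 m
da_rev = 2*pi*rho*a^2/BC = 2*pi*3.359e-14*(7.0775e+06)^2/127.3 = 0.0830464791 m per revolution
N = H/da_rev = 88667.0000 m / 0.0830464791 m = 1.0676792e+06 revolutions
P = 2*pi*sqrt(a^3/mu) = 5925.5824 s
lifetime = N*P = 1.0676792e+06 * 5925.5824 = 6.3266211e+09 s = 73224.7817 days
years = 73224.7817 / 365.25 = 200.4785 years

200.4785 years


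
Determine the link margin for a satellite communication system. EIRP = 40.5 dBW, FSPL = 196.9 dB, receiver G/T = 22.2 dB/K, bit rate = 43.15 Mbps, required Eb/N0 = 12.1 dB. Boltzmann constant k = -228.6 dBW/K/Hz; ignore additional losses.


C/N0 = EIRP - FSPL + G/T - k = 40.5 - 196.9 + 22.2 - (-228.6)
C/N0 = 94.4000 dB-Hz
R_b = 43.15 Mbps = 4.315e+07 bps -> 10*log10(R_b) = 76.3498 dB-Hz
Eb/N0 = C/N0 - 10*log10(R_b) = 94.4000 - 76.3498 = 18.0502 dB
Margin = Eb/N0 - Eb/N0_req = 18.0502 - 12.1 = 5.9502 dB (link closes)

5.9502 dB


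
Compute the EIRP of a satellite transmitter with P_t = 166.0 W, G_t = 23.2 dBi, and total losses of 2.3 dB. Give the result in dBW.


Pt = 166.0 W = 22.2011 dBW
EIRP = Pt_dBW + Gt - losses = 22.2011 + 23.2 - 2.3 = 43.1011 dBW

43.1011 dBW


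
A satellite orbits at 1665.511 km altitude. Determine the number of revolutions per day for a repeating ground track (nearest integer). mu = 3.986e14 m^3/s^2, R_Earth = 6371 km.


r = 8.036511e+06 m
T = 2*pi*sqrt(r^3/mu) = 7169.8907 s = 119.4982 min
revs/day = 1440 / 119.4982 = 12.0504
Rounded: 12 revolutions per day

12 revolutions per day


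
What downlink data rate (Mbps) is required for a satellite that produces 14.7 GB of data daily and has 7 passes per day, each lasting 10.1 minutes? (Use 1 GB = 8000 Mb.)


total contact time = 7 * 10.1 * 60 = 4242.0000 s
data = 14.7 GB = 117600.0000 Mb
rate = 117600.0000 / 4242.0000 = 27.7228 Mbps

27.7228 Mbps


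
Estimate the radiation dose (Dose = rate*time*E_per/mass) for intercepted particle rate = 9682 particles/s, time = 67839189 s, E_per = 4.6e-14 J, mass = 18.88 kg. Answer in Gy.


Total energy deposited = rate * time * E_per
  = 9682 * 67839189 * 4.6e-14 = 0.03021368 J
Dose = E_total / mass = 0.03021368 / 18.88
Dose = 0.001600301 Gy

0.0016 Gy


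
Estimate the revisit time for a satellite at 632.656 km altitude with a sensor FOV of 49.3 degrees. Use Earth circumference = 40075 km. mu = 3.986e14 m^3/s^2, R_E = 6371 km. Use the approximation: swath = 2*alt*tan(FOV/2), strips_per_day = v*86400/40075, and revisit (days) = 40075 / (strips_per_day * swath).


swath = 2*632.656*tan(0.4302237) = 580.6412 km
v = sqrt(mu/r) = 7544.0793 m/s = 7.5441 km/s
strips/day = v*86400/40075 = 7.5441*86400/40075 = 16.2647
coverage/day = strips * swath = 16.2647 * 580.6412 = 9443.9643 km
revisit = 40075 / 9443.9643 = 4.2435 days

4.2435 days


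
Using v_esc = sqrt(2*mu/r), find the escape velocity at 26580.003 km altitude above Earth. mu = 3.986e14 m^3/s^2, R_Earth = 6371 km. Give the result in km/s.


r = 6371.0 + 26580.003 = 32951.0030 km = 3.2951003e+07 m
v_esc = sqrt(2*mu/r) = sqrt(2*3.986e14 / 3.2951003e+07)
v_esc = 4918.6886 m/s = 4.9187 km/s

4.9187 km/s


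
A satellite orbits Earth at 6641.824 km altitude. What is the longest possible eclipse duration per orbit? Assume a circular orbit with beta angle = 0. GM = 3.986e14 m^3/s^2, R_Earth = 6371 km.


r = 13012.8240 km
T = 246.2166 min
Eclipse fraction = arcsin(R_E/r)/pi = arcsin(6371.0000/13012.8240)/pi
= arcsin(0.489594)/pi = 0.162855
Eclipse duration = 0.162855 * 246.2166 = 40.0976 min

40.0976 minutes


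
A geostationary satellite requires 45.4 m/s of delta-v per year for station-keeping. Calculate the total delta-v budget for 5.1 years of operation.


dV = rate * years = 45.4 * 5.1
dV = 231.5400 m/s

231.5400 m/s


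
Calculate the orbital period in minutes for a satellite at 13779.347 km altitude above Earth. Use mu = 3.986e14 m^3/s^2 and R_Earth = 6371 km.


r = 20150.3470 km = 2.0150347e+07 m
T = 2*pi*sqrt(r^3/mu) = 2*pi*sqrt(8.1817761e+21 / 3.986e14)
T = 28466.5617 s = 474.4427 min

474.4427 minutes


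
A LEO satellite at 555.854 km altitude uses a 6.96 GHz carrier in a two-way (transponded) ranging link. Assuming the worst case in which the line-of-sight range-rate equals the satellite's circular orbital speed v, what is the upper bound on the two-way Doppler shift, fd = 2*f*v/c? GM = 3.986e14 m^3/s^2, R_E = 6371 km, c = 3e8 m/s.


r = 6.926854e+06 m
v = sqrt(mu/r) = 7585.7868 m/s (worst-case radial velocity)
f = 6.96 GHz = 6.96e+09 Hz
fd = 2*f*v/c = 2*6.96e+09*7585.7868/3.0e+08
fd = 351980.5056 Hz

351980.5056 Hz


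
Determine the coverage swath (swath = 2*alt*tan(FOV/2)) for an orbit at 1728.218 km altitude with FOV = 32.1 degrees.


FOV = 32.1 deg = 0.5602507 rad
swath = 2 * alt * tan(FOV/2) = 2 * 1728.218 * tan(0.2801253)
swath = 2 * 1728.218 * 0.28769
swath = 994.3822 km

994.3822 km
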